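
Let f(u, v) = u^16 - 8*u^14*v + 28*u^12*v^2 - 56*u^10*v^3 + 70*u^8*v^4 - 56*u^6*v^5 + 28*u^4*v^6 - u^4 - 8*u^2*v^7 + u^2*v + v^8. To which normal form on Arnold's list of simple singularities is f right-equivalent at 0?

The Hessian of f at 0 has rank 0. Corank 2; j^3 = u^2*v has shape L^2 M (L != M), so D-series; mu = 9 gives D_9.

D9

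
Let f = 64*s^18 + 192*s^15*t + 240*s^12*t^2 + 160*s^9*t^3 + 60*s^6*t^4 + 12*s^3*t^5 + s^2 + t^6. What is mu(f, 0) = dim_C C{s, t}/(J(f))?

5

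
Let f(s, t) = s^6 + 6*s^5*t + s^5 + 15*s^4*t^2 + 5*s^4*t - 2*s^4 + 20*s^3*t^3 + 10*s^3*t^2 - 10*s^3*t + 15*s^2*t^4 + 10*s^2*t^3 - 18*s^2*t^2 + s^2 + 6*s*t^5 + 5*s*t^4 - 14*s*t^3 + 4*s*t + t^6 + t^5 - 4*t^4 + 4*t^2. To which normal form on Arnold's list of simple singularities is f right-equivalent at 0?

A_4

The Hessian of f at 0 has rank 1. Corank 1: A-series; mu = 4 gives A_4.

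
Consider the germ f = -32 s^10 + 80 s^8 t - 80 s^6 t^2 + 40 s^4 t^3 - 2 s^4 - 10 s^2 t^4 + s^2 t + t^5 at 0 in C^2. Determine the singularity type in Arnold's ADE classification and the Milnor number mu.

Type D_6, Milnor number mu = 6.

The Hessian of f at 0 is [[0, 0], [0, 0]] with rank 0, so corank 2. A Groebner basis of the Jacobian ideal J(f) in C{s,t} is {s^2/5 + t^4, s^3, s*t}; counting standard monomials gives mu = 6. Corank 2; j^3 = s^2*t has shape L^2 M (L != M), so D-series; mu = 6 gives D_6.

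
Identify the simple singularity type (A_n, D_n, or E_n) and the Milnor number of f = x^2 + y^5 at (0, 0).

Type A4, Milnor number mu = 4.

The Hessian of f at 0 has rank 1. Corank 1: A-series; mu = 4 gives A_4.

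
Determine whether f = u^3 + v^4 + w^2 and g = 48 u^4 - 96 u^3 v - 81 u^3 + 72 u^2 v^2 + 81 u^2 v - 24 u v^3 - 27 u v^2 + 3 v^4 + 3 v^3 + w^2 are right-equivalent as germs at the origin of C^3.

Yes.

The Hessian of f at 0 has rank 1. Corank 2; j^3 = u^3 is a perfect cube, so E-series; the 4-jet and mu = 6 give E_6. The Hessian of g at 0 has rank 1. Corank 2; j^3 = -3*(3*u - v)^3 is a perfect cube, so E-series; the 4-jet and mu = 6 give E_6. Both have type E_6, hence right-equivalent.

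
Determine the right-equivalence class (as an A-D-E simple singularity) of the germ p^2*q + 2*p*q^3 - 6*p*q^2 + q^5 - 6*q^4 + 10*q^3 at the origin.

The Hessian of f at 0 is [[0, 0], [0, 0]] with rank 0, so corank 2. A Groebner basis of the Jacobian ideal J(f) in C{p,q} is {q^3, p^2 - 6*q^2, p*q - 3*q^2}; counting standard monomials gives mu = 4. Corank 2; j^3 = q*(p^2 - 6*p*q + 10*q^2) splits into three distinct lines over C (the quadratic factor has nonzero discriminant), so D_4.

D4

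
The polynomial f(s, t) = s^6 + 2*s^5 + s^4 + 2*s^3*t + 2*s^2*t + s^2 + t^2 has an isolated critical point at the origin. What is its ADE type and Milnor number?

The Hessian of f at 0 is [[2, 0], [0, 2]] with rank 2, so corank 0. A Groebner basis of the Jacobian ideal J(f) in C{s,t} is {s, t}; counting standard monomials gives mu = 1. Corank 0: nondegenerate Morse point, so A_1.

Type A1, Milnor number mu = 1.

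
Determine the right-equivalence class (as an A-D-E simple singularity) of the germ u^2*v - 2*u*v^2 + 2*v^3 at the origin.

D_{4}

The Hessian of f at 0 is [[0, 0], [0, 0]] with rank 0, so corank 2. A Groebner basis of the Jacobian ideal J(f) in C{u,v} is {v^3, u^2 + 2*v^2, u*v - v^2}; counting standard monomials gives mu = 4. Corank 2; j^3 = v*(u^2 - 2*u*v + 2*v^2) splits into three distinct lines over C (the quadratic factor has nonzero discriminant), so D_4.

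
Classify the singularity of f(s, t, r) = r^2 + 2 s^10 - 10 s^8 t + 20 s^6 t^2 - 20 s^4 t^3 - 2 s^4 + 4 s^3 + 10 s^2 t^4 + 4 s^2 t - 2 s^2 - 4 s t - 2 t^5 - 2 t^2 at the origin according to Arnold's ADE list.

The Hessian of f at 0 is [[-4, -4, 0], [-4, -4, 0], [0, 0, 2]] with rank 2, so corank 1. A Groebner basis of the Jacobian ideal J(f) in C{s,t,r} is {s/2 + t^3 - t^2/2 + t/2, s^2 - s - t, s*t + s/2 + t^2/2 + t/2, r}; counting standard monomials gives mu = 4. Corank 1: A-series; mu = 4 gives A_4.

A_{4}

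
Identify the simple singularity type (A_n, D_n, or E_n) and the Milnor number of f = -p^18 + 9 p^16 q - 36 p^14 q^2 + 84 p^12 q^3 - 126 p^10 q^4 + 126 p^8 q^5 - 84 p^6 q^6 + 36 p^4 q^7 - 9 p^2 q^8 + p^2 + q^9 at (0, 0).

Type A_{8}, Milnor number mu = 8.

The Hessian of f at 0 has rank 1. Corank 1: A-series; mu = 8 gives A_8.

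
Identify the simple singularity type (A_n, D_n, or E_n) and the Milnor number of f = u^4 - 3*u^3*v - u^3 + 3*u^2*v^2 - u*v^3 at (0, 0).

The Hessian of f at 0 has rank 0. Corank 2; j^3 = -u^3 is a perfect cube, so E-series; the 4-jet and mu = 7 give E_7.

Type E7, Milnor number mu = 7.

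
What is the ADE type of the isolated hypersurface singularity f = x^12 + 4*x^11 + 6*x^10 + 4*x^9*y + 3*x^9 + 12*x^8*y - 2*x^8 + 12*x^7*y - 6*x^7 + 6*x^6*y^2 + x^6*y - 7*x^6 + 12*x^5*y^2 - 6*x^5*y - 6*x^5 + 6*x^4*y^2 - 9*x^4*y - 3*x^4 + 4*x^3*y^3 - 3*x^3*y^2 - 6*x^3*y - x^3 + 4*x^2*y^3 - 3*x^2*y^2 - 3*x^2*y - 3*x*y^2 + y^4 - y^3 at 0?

E_{6}

The Hessian of f at 0 is [[0, 0], [0, 0]] with rank 0, so corank 2. A Groebner basis of the Jacobian ideal J(f) in C{x,y} is {x^3 + 3*x^2/2 + 3*x*y + 3*y^2/2, x^2*y - x^2 - 2*x*y - y^2, x^2/2 + x*y^2 + x*y + y^2/2, y^3}; counting standard monomials gives mu = 6. Corank 2; j^3 = -(x + y)^3 is a perfect cube, so E-series; the 4-jet and mu = 6 give E_6.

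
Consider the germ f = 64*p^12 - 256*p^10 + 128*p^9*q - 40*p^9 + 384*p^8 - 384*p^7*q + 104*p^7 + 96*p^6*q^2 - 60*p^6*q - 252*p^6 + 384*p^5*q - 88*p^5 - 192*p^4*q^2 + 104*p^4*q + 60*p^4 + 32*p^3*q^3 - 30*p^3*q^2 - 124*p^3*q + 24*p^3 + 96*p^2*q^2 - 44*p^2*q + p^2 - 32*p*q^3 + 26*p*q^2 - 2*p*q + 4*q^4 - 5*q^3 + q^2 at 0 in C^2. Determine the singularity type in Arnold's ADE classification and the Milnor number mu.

Type A_2, Milnor number mu = 2.

The Hessian of f at 0 has rank 1. Corank 1: A-series; mu = 2 gives A_2.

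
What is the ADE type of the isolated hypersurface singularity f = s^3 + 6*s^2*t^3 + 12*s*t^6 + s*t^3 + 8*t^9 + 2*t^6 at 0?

E_{7}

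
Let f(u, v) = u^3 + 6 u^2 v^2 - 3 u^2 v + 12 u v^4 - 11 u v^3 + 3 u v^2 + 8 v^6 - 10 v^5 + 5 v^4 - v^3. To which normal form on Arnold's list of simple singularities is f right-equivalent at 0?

E_7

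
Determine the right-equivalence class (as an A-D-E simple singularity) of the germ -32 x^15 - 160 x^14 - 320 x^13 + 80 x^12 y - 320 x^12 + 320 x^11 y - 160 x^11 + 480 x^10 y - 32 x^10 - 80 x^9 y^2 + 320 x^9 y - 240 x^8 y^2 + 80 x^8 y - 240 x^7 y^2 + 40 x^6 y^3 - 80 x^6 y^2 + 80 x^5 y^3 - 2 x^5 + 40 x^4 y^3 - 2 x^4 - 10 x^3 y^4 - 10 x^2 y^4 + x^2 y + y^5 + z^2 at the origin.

D6

The Hessian of f at 0 has rank 1. Corank 2; j^3 = x^2*y has shape L^2 M (L != M), so D-series; mu = 6 gives D_6.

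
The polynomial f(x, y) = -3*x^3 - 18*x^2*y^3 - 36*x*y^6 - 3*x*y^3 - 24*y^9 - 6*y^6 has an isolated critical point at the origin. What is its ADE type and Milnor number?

Type E_{7}, Milnor number mu = 7.

The Hessian of f at 0 is [[0, 0], [0, 0]] with rank 0, so corank 2. A Groebner basis of the Jacobian ideal J(f) in C{x,y} is {x^3, x*y^2, 3*x^2 + y^3}; counting standard monomials gives mu = 7. Corank 2; j^3 = -3*x^3 is a perfect cube, so E-series; the 4-jet and mu = 7 give E_7.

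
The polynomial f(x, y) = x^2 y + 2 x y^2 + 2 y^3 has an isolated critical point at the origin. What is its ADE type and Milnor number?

Type D_{4}, Milnor number mu = 4.

The Hessian of f at 0 has rank 0. Corank 2; j^3 = y*(x^2 + 2*x*y + 2*y^2) splits into three distinct lines over C (the quadratic factor has nonzero discriminant), so D_4.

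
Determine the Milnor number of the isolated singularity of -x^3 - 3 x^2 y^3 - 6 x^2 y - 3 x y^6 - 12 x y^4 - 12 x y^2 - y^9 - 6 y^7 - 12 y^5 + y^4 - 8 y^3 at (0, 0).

The Hessian of f at 0 has rank 0. Corank 2; j^3 = -(x + 2*y)^3 is a perfect cube, so E-series; the 4-jet and mu = 6 give E_6.

6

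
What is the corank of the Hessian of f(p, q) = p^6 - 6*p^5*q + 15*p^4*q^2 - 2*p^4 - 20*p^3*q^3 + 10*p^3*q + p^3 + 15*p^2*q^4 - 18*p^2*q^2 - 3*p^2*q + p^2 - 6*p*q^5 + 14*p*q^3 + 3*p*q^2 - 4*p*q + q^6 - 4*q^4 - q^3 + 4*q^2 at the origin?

The Hessian at 0 is [[2, -4], [-4, 8]] of rank 1; hence corank 1.

1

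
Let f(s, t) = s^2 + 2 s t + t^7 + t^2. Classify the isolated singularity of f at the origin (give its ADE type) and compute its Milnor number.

The Hessian of f at 0 has rank 1. Corank 1: A-series; mu = 6 gives A_6.

Type A_6, Milnor number mu = 6.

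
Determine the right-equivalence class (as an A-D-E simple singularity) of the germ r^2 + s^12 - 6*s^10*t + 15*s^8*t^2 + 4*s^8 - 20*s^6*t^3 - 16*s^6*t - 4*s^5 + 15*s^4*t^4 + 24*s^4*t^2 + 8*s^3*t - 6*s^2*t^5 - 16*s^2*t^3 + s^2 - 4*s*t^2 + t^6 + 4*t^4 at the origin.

The Hessian of f at 0 has rank 2. Corank 1: A-series; mu = 5 gives A_5.

A_{5}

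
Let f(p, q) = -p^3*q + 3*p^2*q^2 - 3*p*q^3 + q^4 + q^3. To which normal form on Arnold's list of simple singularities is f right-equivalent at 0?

The Hessian of f at 0 has rank 0. Corank 2; j^3 = q^3 is a perfect cube, so E-series; the 4-jet and mu = 7 give E_7.

E_7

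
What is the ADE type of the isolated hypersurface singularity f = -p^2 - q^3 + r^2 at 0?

A_{2}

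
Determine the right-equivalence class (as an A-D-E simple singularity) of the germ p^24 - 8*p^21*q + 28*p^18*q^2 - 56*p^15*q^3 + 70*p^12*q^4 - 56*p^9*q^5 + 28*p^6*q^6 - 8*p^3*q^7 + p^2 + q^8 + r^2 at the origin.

A_7

The Hessian of f at 0 has rank 2. Corank 1: A-series; mu = 7 gives A_7.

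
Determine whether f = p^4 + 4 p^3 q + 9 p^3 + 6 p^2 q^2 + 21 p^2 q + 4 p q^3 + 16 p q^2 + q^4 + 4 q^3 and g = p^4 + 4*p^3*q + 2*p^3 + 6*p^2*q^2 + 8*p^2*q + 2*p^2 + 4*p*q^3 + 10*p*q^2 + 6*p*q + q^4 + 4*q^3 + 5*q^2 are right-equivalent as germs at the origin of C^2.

The Hessian of f at 0 is [[0, 0], [0, 0]] with rank 0, so corank 2. A Groebner basis of the Jacobian ideal J(f) in C{p,q} is {p*q^2 + 27*p*q/2 + 9*q^2, -81*p*q/4 + q^3 - 27*q^2/2, p^2 + 5*p*q/3 + 2*q^2/3}; counting standard monomials gives mu = 5. Corank 2; j^3 = (p + q)*(3*p + 2*q)^2 has shape L^2 M (L != M), so D-series; mu = 5 gives D_5. The Hessian of g at 0 is [[4, 6], [6, 10]] with rank 2, so corank 0. A Groebner basis of the Jacobian ideal J(g) in C{p,q} is {p, q}; counting standard monomials gives mu = 1. Corank 0: nondegenerate Morse point, so A_1. f is D_5 but g is A_1, hence not right-equivalent.

No.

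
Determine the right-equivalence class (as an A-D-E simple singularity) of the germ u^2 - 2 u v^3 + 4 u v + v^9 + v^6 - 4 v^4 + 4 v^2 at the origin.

The Hessian of f at 0 is [[2, 4], [4, 8]] with rank 1, so corank 1. A Groebner basis of the Jacobian ideal J(f) in C{u,v} is {u^2*v^2 + 4*u^2 + 12*u*v + 8*v^2, u^3 + 6*u^2*v + 12*u*v^2 + 8*u + 16*v, -u + v^3 - 2*v}; counting standard monomials gives mu = 8. Corank 1: A-series; mu = 8 gives A_8.

A8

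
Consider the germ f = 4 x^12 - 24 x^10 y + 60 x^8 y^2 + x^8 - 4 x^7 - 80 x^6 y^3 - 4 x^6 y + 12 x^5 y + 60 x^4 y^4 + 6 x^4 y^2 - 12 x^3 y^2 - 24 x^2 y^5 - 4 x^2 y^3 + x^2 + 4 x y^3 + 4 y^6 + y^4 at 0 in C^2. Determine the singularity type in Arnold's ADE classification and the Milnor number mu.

Type A3, Milnor number mu = 3.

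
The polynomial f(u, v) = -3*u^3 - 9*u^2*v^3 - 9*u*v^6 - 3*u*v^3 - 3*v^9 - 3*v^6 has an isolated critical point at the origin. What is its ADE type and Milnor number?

The Hessian of f at 0 has rank 0. Corank 2; j^3 = -3*u^3 is a perfect cube, so E-series; the 4-jet and mu = 7 give E_7.

Type E7, Milnor number mu = 7.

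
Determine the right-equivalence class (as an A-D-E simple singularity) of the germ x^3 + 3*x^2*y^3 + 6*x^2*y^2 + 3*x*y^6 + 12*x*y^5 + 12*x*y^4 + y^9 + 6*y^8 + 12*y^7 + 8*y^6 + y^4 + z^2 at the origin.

E_6

The Hessian of f at 0 has rank 1. Corank 2; j^3 = x^3 is a perfect cube, so E-series; the 4-jet and mu = 6 give E_6.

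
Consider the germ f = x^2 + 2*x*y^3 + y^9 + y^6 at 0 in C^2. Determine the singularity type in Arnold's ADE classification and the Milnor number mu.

Type A_{8}, Milnor number mu = 8.

The Hessian of f at 0 is [[2, 0], [0, 0]] with rank 1, so corank 1. A Groebner basis of the Jacobian ideal J(f) in C{x,y} is {x^2*y^2, x^3, x + y^3}; counting standard monomials gives mu = 8. Corank 1: A-series; mu = 8 gives A_8.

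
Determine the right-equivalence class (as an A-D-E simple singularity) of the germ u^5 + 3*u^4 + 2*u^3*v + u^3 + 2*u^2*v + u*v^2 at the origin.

D_{5}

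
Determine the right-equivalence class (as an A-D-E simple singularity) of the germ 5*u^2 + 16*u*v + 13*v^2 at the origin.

A_{1}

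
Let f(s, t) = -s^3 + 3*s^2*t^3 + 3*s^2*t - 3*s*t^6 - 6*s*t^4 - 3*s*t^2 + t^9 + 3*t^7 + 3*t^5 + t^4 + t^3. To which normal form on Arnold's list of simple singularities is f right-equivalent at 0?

E_6

The Hessian of f at 0 is [[0, 0], [0, 0]] with rank 0, so corank 2. A Groebner basis of the Jacobian ideal J(f) in C{s,t} is {t^3, s^2 - 2*s*t + t^2}; counting standard monomials gives mu = 6. Corank 2; j^3 = -(s - t)^3 is a perfect cube, so E-series; the 4-jet and mu = 6 give E_6.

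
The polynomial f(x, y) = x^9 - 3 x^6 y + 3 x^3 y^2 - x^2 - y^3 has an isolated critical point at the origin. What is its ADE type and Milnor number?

Type A_2, Milnor number mu = 2.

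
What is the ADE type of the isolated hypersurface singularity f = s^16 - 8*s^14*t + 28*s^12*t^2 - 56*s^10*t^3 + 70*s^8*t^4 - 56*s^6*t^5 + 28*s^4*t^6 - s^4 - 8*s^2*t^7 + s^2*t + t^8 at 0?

D_9

The Hessian of f at 0 has rank 0. Corank 2; j^3 = s^2*t has shape L^2 M (L != M), so D-series; mu = 9 gives D_9.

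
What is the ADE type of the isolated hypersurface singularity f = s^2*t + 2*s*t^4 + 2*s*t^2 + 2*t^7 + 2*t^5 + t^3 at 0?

D_{8}

The Hessian of f at 0 is [[0, 0], [0, 0]] with rank 0, so corank 2. A Groebner basis of the Jacobian ideal J(f) in C{s,t} is {-s^2/6 + s*t^3 - 4*s*t/3 - 7*t^2/6, s*t + t^4 + t^2, s^3 - 3*s*t^2 - 2*t^3, s^2*t + 2*s*t^2 + t^3}; counting standard monomials gives mu = 8. Corank 2; j^3 = t*(s + t)^2 has shape L^2 M (L != M), so D-series; mu = 8 gives D_8.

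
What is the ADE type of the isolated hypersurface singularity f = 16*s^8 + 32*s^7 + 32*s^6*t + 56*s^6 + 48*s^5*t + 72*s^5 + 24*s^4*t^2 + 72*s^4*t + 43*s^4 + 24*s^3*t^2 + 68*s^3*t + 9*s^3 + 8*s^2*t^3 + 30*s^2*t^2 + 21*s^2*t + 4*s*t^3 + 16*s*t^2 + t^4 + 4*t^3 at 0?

D_5

The Hessian of f at 0 has rank 0. Corank 2; j^3 = (s + t)*(3*s + 2*t)^2 has shape L^2 M (L != M), so D-series; mu = 5 gives D_5.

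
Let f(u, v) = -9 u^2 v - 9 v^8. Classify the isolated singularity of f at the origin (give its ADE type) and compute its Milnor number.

Type D_9, Milnor number mu = 9.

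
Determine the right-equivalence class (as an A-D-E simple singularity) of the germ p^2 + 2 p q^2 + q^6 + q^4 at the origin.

A5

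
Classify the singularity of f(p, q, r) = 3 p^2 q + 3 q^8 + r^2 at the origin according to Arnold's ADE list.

The Hessian of f at 0 has rank 1. Corank 2; j^3 = 3*p^2*q has shape L^2 M (L != M), so D-series; mu = 9 gives D_9.

D9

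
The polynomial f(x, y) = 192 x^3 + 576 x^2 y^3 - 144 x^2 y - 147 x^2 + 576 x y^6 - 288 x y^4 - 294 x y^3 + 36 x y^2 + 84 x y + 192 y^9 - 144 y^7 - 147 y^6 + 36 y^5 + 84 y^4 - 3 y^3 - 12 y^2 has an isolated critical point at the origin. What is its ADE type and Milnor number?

The Hessian of f at 0 is [[-294, 84], [84, -24]] with rank 1, so corank 1. A Groebner basis of the Jacobian ideal J(f) in C{x,y} is {y^2, x - 2*y/7}; counting standard monomials gives mu = 2. Corank 1: A-series; mu = 2 gives A_2.

Type A_{2}, Milnor number mu = 2.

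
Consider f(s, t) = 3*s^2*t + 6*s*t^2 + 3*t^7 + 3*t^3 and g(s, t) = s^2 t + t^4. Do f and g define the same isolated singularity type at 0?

No.

The Hessian of f at 0 is [[0, 0], [0, 0]] with rank 0, so corank 2. A Groebner basis of the Jacobian ideal J(f) in C{s,t} is {s^2/7 + t^6 - t^2/7, s^3 + t^3, s*t + t^2}; counting standard monomials gives mu = 8. Corank 2; j^3 = 3*t*(s + t)^2 has shape L^2 M (L != M), so D-series; mu = 8 gives D_8. The Hessian of g at 0 is [[0, 0], [0, 0]] with rank 0, so corank 2. A Groebner basis of the Jacobian ideal J(g) in C{s,t} is {s^3, s^2/4 + t^3, s*t}; counting standard monomials gives mu = 5. Corank 2; j^3 = s^2*t has shape L^2 M (L != M), so D-series; mu = 5 gives D_5. f is D_8 but g is D_5, hence not right-equivalent.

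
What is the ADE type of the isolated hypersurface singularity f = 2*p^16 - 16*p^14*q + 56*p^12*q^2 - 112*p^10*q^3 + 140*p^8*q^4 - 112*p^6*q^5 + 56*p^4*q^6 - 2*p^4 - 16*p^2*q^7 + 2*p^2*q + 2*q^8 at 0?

D_{9}

The Hessian of f at 0 has rank 0. Corank 2; j^3 = 2*p^2*q has shape L^2 M (L != M), so D-series; mu = 9 gives D_9.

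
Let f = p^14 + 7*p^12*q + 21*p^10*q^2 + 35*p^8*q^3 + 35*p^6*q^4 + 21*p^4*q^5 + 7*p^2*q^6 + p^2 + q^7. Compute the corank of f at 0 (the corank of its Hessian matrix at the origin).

Hessian at 0 has rank 1.

1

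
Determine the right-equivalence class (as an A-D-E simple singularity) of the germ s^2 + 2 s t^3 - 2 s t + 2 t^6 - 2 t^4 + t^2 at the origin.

The Hessian of f at 0 is [[2, -2], [-2, 2]] with rank 1, so corank 1. A Groebner basis of the Jacobian ideal J(f) in C{s,t} is {s*t^2 + s - t, s + t^3 - t, s^2 - 2*s*t + t^2}; counting standard monomials gives mu = 5. Corank 1: A-series; mu = 5 gives A_5.

A5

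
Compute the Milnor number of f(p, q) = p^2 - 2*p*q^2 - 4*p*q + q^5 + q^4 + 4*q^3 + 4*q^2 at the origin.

4

The Hessian of f at 0 has rank 1. Corank 1: A-series; mu = 4 gives A_4.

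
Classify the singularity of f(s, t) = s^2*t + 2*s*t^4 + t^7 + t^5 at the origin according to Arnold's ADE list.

D_{6}

The Hessian of f at 0 is [[0, 0], [0, 0]] with rank 0, so corank 2. A Groebner basis of the Jacobian ideal J(f) in C{s,t} is {s*t + t^4, s*t^2, s^2 - 5*s*t}; counting standard monomials gives mu = 6. Corank 2; j^3 = s^2*t has shape L^2 M (L != M), so D-series; mu = 6 gives D_6.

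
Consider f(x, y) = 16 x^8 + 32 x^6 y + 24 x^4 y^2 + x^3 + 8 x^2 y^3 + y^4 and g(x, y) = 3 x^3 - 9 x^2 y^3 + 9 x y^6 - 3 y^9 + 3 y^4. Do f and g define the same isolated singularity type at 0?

The Hessian of f at 0 is [[0, 0], [0, 0]] with rank 0, so corank 2. A Groebner basis of the Jacobian ideal J(f) in C{x,y} is {y^3, x^2}; counting standard monomials gives mu = 6. Corank 2; j^3 = x^3 is a perfect cube, so E-series; the 4-jet and mu = 6 give E_6. The Hessian of g at 0 is [[0, 0], [0, 0]] with rank 0, so corank 2. A Groebner basis of the Jacobian ideal J(g) in C{x,y} is {y^3, x^2}; counting standard monomials gives mu = 6. Corank 2; j^3 = 3*x^3 is a perfect cube, so E-series; the 4-jet and mu = 6 give E_6. Both have type E_6, hence right-equivalent.

Yes.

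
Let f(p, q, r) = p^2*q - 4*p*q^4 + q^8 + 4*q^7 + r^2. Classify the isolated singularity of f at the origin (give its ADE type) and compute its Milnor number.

The Hessian of f at 0 has rank 1. Corank 2; j^3 = p^2*q has shape L^2 M (L != M), so D-series; mu = 9 gives D_9.

Type D_9, Milnor number mu = 9.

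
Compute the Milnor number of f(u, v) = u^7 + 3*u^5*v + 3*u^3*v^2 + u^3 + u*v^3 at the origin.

7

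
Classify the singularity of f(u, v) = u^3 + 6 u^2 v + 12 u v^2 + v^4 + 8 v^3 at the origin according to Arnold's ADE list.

The Hessian of f at 0 is [[0, 0], [0, 0]] with rank 0, so corank 2. A Groebner basis of the Jacobian ideal J(f) in C{u,v} is {v^3, u^2 + 4*u*v + 4*v^2}; counting standard monomials gives mu = 6. Corank 2; j^3 = (u + 2*v)^3 is a perfect cube, so E-series; the 4-jet and mu = 6 give E_6.

E_6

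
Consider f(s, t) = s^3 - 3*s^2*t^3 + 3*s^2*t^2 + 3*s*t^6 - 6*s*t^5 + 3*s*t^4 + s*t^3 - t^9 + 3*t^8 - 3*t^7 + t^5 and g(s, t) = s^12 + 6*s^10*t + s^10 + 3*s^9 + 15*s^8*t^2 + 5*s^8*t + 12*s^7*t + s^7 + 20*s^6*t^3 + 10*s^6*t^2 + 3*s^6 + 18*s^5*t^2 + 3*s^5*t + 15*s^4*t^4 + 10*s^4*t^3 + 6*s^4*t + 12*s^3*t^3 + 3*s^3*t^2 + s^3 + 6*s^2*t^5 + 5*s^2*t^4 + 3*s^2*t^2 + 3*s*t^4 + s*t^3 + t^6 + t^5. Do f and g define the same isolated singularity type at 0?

Yes.

The Hessian of f at 0 has rank 0. Corank 2; j^3 = s^3 is a perfect cube, so E-series; the 4-jet and mu = 7 give E_7. The Hessian of g at 0 has rank 0. Corank 2; j^3 = s^3 is a perfect cube, so E-series; the 4-jet and mu = 7 give E_7. Both have type E_7, hence right-equivalent.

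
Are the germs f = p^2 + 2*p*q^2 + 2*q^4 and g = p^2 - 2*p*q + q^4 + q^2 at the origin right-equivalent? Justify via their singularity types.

The Hessian of f at 0 has rank 1. Corank 1: A-series; mu = 3 gives A_3. The Hessian of g at 0 has rank 1. Corank 1: A-series; mu = 3 gives A_3. Both have type A_3, hence right-equivalent.

Yes.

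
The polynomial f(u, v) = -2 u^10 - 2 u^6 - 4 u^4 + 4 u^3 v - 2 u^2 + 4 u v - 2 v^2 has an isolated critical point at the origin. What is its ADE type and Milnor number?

The Hessian of f at 0 is [[-4, 4], [4, -4]] with rank 1, so corank 1. A Groebner basis of the Jacobian ideal J(f) in C{u,v} is {4*u*v^2 + u + v^5 - 3*v^3 - v, -u^2/2 + u*v^3 + 3*u*v/2 - v^4/2 - v^2, u^3 + u - v, u^2*v - u*v^2 + u/3 + v^3/3 - v/3}; counting standard monomials gives mu = 9. Corank 1: A-series; mu = 9 gives A_9.

Type A_9, Milnor number mu = 9.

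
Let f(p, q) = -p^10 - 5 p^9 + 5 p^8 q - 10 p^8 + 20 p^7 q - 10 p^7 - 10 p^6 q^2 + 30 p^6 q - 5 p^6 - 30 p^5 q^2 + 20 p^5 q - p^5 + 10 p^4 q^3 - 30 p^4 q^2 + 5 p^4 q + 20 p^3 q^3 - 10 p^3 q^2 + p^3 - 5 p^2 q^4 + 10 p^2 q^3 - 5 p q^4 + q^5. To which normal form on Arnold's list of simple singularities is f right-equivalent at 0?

E_{8}

The Hessian of f at 0 has rank 0. Corank 2; j^3 = p^3 is a perfect cube, so E-series; the 5-jet and mu = 8 give E_8.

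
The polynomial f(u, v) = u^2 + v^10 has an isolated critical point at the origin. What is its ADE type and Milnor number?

The Hessian of f at 0 has rank 1. Corank 1: A-series; mu = 9 gives A_9.

Type A_9, Milnor number mu = 9.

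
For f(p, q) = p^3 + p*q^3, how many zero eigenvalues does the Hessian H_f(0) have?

Hessian at 0 has rank 0.

2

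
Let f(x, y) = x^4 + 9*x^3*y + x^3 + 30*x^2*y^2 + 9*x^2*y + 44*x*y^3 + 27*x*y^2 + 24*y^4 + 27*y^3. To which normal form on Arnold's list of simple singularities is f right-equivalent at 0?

The Hessian of f at 0 has rank 0. Corank 2; j^3 = (x + 3*y)^3 is a perfect cube, so E-series; the 4-jet and mu = 7 give E_7.

E7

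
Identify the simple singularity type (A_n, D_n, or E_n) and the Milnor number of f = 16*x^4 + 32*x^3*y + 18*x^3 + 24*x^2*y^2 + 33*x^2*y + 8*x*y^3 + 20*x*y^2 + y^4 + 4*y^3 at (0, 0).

The Hessian of f at 0 has rank 0. Corank 2; j^3 = (2*x + y)*(3*x + 2*y)^2 has shape L^2 M (L != M), so D-series; mu = 5 gives D_5.

Type D_5, Milnor number mu = 5.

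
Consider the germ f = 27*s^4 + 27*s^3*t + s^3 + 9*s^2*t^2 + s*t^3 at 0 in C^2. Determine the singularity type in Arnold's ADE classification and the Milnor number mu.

Type E7, Milnor number mu = 7.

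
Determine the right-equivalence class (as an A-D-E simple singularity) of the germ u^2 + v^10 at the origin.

The Hessian of f at 0 is [[2, 0], [0, 0]] with rank 1, so corank 1. A Groebner basis of the Jacobian ideal J(f) in C{u,v} is {v^9, u}; counting standard monomials gives mu = 9. Corank 1: A-series; mu = 9 gives A_9.

A_{9}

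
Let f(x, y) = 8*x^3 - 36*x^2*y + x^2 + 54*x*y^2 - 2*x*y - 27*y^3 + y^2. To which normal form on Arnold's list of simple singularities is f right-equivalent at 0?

The Hessian of f at 0 is [[2, -2], [-2, 2]] with rank 1, so corank 1. A Groebner basis of the Jacobian ideal J(f) in C{x,y} is {y^2, x - y}; counting standard monomials gives mu = 2. Corank 1: A-series; mu = 2 gives A_2.

A2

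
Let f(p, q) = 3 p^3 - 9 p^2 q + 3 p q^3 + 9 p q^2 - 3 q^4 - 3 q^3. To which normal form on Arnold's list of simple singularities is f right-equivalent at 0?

E_{7}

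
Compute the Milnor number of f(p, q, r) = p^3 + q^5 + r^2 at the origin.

8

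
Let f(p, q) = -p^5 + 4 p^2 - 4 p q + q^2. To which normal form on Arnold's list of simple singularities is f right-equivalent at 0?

The Hessian of f at 0 has rank 1. Corank 1: A-series; mu = 4 gives A_4.

A_{4}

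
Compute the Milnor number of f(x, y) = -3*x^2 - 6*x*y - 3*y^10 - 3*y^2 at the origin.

9

The Hessian of f at 0 has rank 1. Corank 1: A-series; mu = 9 gives A_9.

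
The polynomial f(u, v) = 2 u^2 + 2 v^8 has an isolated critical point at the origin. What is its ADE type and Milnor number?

Type A7, Milnor number mu = 7.

The Hessian of f at 0 is [[4, 0], [0, 0]] with rank 1, so corank 1. A Groebner basis of the Jacobian ideal J(f) in C{u,v} is {v^7, u}; counting standard monomials gives mu = 7. Corank 1: A-series; mu = 7 gives A_7.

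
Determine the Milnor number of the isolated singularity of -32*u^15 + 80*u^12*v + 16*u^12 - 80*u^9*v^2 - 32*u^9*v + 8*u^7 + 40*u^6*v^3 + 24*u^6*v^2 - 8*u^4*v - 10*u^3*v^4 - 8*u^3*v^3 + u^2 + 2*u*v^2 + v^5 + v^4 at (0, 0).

The Hessian of f at 0 has rank 1. Corank 1: A-series; mu = 4 gives A_4.

4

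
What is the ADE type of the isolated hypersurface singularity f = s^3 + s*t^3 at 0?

The Hessian of f at 0 has rank 0. Corank 2; j^3 = s^3 is a perfect cube, so E-series; the 4-jet and mu = 7 give E_7.

E_7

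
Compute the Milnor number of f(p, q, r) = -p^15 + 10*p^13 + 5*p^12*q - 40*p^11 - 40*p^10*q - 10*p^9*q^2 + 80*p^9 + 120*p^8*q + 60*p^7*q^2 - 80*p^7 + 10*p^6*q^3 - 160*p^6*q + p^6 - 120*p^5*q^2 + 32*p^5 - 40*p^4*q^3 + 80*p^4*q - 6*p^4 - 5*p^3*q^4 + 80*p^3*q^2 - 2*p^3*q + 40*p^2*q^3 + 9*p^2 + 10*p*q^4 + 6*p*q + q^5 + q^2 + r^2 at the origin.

The Hessian of f at 0 is [[18, 6, 0], [6, 2, 0], [0, 0, 2]] with rank 2, so corank 1. A Groebner basis of the Jacobian ideal J(f) in C{p,q,r} is {81*p + q^3 + 27*q, p^2 - q^2/9, p*q + q^2/3, r}; counting standard monomials gives mu = 4. Corank 1: A-series; mu = 4 gives A_4.

4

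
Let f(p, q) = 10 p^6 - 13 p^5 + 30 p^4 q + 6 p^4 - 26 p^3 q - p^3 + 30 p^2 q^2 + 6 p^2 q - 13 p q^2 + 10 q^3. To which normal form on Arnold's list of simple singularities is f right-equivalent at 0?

D_{4}

The Hessian of f at 0 is [[0, 0], [0, 0]] with rank 0, so corank 2. A Groebner basis of the Jacobian ideal J(f) in C{p,q} is {q^3, p^2 - 11*q^2/3, p*q - 2*q^2}; counting standard monomials gives mu = 4. Corank 2; j^3 = -(p - 2*q)*(p^2 - 4*p*q + 5*q^2) splits into three distinct lines over C (the quadratic factor has nonzero discriminant), so D_4.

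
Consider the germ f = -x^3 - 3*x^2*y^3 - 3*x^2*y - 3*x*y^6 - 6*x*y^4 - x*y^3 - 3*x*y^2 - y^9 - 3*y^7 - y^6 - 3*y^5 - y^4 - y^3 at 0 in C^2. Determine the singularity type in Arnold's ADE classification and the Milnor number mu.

The Hessian of f at 0 has rank 0. Corank 2; j^3 = -(x + y)^3 is a perfect cube, so E-series; the 4-jet and mu = 7 give E_7.

Type E7, Milnor number mu = 7.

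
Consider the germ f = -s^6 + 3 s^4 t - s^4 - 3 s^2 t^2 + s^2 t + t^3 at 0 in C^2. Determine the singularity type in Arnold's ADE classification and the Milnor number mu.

Type D_4, Milnor number mu = 4.

The Hessian of f at 0 has rank 0. Corank 2; j^3 = t*(s^2 + t^2) splits into three distinct lines over C (the quadratic factor has nonzero discriminant), so D_4.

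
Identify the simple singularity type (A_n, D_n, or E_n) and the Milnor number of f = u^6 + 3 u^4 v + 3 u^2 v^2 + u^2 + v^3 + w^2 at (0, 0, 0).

Type A_{2}, Milnor number mu = 2.

The Hessian of f at 0 has rank 2. Corank 1: A-series; mu = 2 gives A_2.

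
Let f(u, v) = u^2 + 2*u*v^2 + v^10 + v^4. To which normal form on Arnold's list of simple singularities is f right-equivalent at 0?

The Hessian of f at 0 is [[2, 0], [0, 0]] with rank 1, so corank 1. A Groebner basis of the Jacobian ideal J(f) in C{u,v} is {u^5, u^4*v, u + v^2}; counting standard monomials gives mu = 9. Corank 1: A-series; mu = 9 gives A_9.

A_{9}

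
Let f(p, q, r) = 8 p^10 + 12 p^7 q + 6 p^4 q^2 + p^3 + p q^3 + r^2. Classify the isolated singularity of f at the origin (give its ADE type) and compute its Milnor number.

The Hessian of f at 0 is [[0, 0, 0], [0, 0, 0], [0, 0, 2]] with rank 1, so corank 2. A Groebner basis of the Jacobian ideal J(f) in C{p,q,r} is {p^3, p*q^2, 3*p^2 + q^3, r}; counting standard monomials gives mu = 7. Corank 2; j^3 = p^3 is a perfect cube, so E-series; the 4-jet and mu = 7 give E_7.

Type E_7, Milnor number mu = 7.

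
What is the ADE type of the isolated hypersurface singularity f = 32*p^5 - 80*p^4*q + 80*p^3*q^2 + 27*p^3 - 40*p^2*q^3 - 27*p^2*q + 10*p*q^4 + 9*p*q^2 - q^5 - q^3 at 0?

The Hessian of f at 0 is [[0, 0], [0, 0]] with rank 0, so corank 2. A Groebner basis of the Jacobian ideal J(f) in C{p,q} is {q^5, p*q^3 - 3*q^4/8, p^2 - 2*p*q/3 + q^2/9}; counting standard monomials gives mu = 8. Corank 2; j^3 = (3*p - q)^3 is a perfect cube, so E-series; the 5-jet and mu = 8 give E_8.

E8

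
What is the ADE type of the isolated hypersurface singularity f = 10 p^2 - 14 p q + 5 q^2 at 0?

The Hessian of f at 0 is [[20, -14], [-14, 10]] with rank 2, so corank 0. A Groebner basis of the Jacobian ideal J(f) in C{p,q} is {p, q}; counting standard monomials gives mu = 1. Corank 0: nondegenerate Morse point, so A_1.

A_{1}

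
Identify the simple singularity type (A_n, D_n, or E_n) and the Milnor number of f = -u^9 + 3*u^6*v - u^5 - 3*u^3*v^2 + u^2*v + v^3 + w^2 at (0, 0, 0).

Type D_{4}, Milnor number mu = 4.

The Hessian of f at 0 is [[0, 0, 0], [0, 0, 0], [0, 0, 2]] with rank 1, so corank 2. A Groebner basis of the Jacobian ideal J(f) in C{u,v,w} is {v^3, u^2 + 3*v^2, u*v, w}; counting standard monomials gives mu = 4. Corank 2; j^3 = v*(u^2 + v^2) splits into three distinct lines over C (the quadratic factor has nonzero discriminant), so D_4.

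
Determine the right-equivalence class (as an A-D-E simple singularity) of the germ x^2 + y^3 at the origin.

A2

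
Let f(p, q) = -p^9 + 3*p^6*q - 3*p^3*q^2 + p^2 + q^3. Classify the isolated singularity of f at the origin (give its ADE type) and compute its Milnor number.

Type A_2, Milnor number mu = 2.

The Hessian of f at 0 is [[2, 0], [0, 0]] with rank 1, so corank 1. A Groebner basis of the Jacobian ideal J(f) in C{p,q} is {q^2, p}; counting standard monomials gives mu = 2. Corank 1: A-series; mu = 2 gives A_2.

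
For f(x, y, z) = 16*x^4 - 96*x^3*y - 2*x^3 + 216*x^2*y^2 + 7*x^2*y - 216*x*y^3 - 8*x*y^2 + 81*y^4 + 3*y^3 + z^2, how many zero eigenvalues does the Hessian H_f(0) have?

2

Hessian at 0 has rank 1.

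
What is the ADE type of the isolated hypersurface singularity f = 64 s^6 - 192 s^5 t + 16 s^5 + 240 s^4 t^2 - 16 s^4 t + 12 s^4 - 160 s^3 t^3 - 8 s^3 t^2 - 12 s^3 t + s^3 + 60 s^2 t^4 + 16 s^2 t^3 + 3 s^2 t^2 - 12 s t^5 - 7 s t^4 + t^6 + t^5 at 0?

E_{8}

The Hessian of f at 0 has rank 0. Corank 2; j^3 = s^3 is a perfect cube, so E-series; the 5-jet and mu = 8 give E_8.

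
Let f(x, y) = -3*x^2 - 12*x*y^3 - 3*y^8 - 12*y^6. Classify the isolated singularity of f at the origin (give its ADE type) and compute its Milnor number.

Type A_{7}, Milnor number mu = 7.

The Hessian of f at 0 has rank 1. Corank 1: A-series; mu = 7 gives A_7.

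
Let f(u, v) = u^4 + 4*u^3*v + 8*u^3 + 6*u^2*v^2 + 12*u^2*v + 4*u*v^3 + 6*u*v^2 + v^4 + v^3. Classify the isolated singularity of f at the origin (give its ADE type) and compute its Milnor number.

The Hessian of f at 0 has rank 0. Corank 2; j^3 = (2*u + v)^3 is a perfect cube, so E-series; the 4-jet and mu = 6 give E_6.

Type E6, Milnor number mu = 6.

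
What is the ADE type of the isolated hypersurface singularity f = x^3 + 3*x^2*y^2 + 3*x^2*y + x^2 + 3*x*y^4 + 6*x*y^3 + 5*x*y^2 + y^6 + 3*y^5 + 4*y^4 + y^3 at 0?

A2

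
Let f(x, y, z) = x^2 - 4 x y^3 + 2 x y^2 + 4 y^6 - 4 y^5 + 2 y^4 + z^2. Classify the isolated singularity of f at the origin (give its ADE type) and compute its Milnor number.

Type A_{3}, Milnor number mu = 3.

The Hessian of f at 0 has rank 2. Corank 1: A-series; mu = 3 gives A_3.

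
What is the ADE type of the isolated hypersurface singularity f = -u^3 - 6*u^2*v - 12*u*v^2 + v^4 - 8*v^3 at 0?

E_{6}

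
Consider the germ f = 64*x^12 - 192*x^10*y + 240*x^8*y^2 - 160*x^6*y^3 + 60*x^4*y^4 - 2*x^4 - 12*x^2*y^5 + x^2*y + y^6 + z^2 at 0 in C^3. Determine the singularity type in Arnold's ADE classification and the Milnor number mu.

The Hessian of f at 0 is [[0, 0, 0], [0, 0, 0], [0, 0, 2]] with rank 1, so corank 2. A Groebner basis of the Jacobian ideal J(f) in C{x,y,z} is {x^2/6 + y^5, x^3, x*y, z}; counting standard monomials gives mu = 7. Corank 2; j^3 = x^2*y has shape L^2 M (L != M), so D-series; mu = 7 gives D_7.

Type D7, Milnor number mu = 7.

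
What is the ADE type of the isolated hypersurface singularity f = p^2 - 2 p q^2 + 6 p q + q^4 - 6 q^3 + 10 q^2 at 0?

A_1

The Hessian of f at 0 is [[2, 6], [6, 20]] with rank 2, so corank 0. A Groebner basis of the Jacobian ideal J(f) in C{p,q} is {p, q}; counting standard monomials gives mu = 1. Corank 0: nondegenerate Morse point, so A_1.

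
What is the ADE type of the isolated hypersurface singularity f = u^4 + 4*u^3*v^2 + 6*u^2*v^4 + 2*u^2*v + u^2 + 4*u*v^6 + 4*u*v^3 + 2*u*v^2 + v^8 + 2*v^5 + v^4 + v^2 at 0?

A_1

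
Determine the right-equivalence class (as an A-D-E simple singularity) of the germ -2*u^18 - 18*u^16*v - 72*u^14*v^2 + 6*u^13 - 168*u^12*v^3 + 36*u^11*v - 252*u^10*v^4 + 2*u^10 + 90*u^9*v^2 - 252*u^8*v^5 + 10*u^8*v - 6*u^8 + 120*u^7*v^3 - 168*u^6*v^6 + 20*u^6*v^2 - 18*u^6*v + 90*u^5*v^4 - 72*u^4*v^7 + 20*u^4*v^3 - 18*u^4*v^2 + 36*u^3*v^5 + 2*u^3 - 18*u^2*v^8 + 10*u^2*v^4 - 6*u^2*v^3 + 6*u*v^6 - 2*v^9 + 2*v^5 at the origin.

The Hessian of f at 0 has rank 0. Corank 2; j^3 = 2*u^3 is a perfect cube, so E-series; the 5-jet and mu = 8 give E_8.

E_8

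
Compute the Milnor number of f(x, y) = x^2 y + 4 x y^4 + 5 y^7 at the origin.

8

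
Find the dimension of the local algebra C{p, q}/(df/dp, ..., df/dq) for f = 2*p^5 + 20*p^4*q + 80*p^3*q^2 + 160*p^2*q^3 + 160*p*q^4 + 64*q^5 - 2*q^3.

The Hessian of f at 0 has rank 0. Corank 2; j^3 = -2*q^3 is a perfect cube, so E-series; the 5-jet and mu = 8 give E_8.

8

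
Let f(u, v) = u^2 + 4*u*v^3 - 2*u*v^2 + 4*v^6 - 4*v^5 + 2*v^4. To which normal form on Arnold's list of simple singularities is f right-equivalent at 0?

The Hessian of f at 0 is [[2, 0], [0, 0]] with rank 1, so corank 1. A Groebner basis of the Jacobian ideal J(f) in C{u,v} is {u^2, u*v, -u + v^2}; counting standard monomials gives mu = 3. Corank 1: A-series; mu = 3 gives A_3.

A_{3}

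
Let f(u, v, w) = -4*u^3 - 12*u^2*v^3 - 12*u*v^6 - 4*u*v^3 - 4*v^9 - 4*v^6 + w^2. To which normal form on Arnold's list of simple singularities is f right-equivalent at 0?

E_{7}

The Hessian of f at 0 has rank 1. Corank 2; j^3 = -4*u^3 is a perfect cube, so E-series; the 4-jet and mu = 7 give E_7.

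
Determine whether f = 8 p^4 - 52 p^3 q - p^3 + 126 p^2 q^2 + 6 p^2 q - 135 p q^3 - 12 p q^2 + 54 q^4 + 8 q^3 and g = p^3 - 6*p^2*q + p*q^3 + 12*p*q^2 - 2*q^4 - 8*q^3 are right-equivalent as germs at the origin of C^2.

Yes.

The Hessian of f at 0 has rank 0. Corank 2; j^3 = -(p - 2*q)^3 is a perfect cube, so E-series; the 4-jet and mu = 7 give E_7. The Hessian of g at 0 has rank 0. Corank 2; j^3 = (p - 2*q)^3 is a perfect cube, so E-series; the 4-jet and mu = 7 give E_7. Both have type E_7, hence right-equivalent.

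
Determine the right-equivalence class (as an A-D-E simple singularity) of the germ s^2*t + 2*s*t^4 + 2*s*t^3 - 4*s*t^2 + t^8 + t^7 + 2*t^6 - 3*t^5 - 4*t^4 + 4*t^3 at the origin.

D_9

The Hessian of f at 0 has rank 0. Corank 2; j^3 = t*(s - 2*t)^2 has shape L^2 M (L != M), so D-series; mu = 9 gives D_9.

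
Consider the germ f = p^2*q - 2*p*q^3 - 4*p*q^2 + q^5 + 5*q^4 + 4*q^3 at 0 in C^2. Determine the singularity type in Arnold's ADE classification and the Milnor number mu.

The Hessian of f at 0 has rank 0. Corank 2; j^3 = q*(p - 2*q)^2 has shape L^2 M (L != M), so D-series; mu = 5 gives D_5.

Type D_{5}, Milnor number mu = 5.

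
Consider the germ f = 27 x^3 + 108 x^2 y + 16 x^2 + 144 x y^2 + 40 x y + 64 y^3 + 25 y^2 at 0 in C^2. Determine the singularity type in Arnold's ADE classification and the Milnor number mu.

Type A_2, Milnor number mu = 2.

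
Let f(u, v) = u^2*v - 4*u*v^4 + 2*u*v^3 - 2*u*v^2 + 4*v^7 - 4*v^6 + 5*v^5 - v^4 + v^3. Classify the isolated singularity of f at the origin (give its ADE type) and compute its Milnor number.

Type D5, Milnor number mu = 5.

The Hessian of f at 0 is [[0, 0], [0, 0]] with rank 0, so corank 2. A Groebner basis of the Jacobian ideal J(f) in C{u,v} is {u*v^2 + u*v - v^2, u*v + v^3 - v^2, u^2 - 6*u*v + 5*v^2}; counting standard monomials gives mu = 5. Corank 2; j^3 = v*(u - v)^2 has shape L^2 M (L != M), so D-series; mu = 5 gives D_5.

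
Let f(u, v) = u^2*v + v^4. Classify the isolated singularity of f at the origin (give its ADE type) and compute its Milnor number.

Type D5, Milnor number mu = 5.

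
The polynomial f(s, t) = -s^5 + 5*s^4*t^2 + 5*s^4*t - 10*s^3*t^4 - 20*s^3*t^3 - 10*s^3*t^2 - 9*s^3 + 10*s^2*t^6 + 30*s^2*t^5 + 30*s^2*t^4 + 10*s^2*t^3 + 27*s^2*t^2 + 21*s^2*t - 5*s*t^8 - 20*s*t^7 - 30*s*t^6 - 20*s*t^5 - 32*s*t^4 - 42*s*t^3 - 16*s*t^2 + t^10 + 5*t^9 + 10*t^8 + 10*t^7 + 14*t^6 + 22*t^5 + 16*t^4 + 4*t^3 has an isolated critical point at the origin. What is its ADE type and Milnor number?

The Hessian of f at 0 has rank 0. Corank 2; j^3 = -(s - t)*(3*s - 2*t)^2 has shape L^2 M (L != M), so D-series; mu = 6 gives D_6.

Type D6, Milnor number mu = 6.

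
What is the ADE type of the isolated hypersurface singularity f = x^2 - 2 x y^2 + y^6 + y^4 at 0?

The Hessian of f at 0 has rank 1. Corank 1: A-series; mu = 5 gives A_5.

A_5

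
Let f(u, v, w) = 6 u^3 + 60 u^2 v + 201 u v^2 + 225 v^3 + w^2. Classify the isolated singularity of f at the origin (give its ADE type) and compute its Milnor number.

Type D4, Milnor number mu = 4.

The Hessian of f at 0 has rank 1. Corank 2; j^3 = 3*(u + 3*v)*(2*u^2 + 14*u*v + 25*v^2) splits into three distinct lines over C (the quadratic factor has nonzero discriminant), so D_4.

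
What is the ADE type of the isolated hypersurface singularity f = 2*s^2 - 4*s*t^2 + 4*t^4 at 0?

A_3

The Hessian of f at 0 is [[4, 0], [0, 0]] with rank 1, so corank 1. A Groebner basis of the Jacobian ideal J(f) in C{s,t} is {s^2, s*t, -s + t^2}; counting standard monomials gives mu = 3. Corank 1: A-series; mu = 3 gives A_3.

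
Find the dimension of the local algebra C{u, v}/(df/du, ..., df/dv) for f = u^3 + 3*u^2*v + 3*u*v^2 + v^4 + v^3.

6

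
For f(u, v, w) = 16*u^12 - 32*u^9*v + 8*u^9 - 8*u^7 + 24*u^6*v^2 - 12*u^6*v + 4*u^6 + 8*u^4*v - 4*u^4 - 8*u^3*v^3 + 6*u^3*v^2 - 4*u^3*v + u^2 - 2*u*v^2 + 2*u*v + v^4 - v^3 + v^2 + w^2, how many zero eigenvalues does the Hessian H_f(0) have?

The Hessian at 0 is [[2, 2, 0], [2, 2, 0], [0, 0, 2]] of rank 2; hence corank 1.

1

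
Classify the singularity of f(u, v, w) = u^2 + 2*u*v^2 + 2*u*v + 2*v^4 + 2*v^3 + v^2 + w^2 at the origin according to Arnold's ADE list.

A3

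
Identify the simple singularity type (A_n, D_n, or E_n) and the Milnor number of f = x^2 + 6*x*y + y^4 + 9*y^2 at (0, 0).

Type A3, Milnor number mu = 3.

The Hessian of f at 0 has rank 1. Corank 1: A-series; mu = 3 gives A_3.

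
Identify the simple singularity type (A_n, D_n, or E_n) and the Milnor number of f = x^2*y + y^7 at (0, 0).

The Hessian of f at 0 has rank 0. Corank 2; j^3 = x^2*y has shape L^2 M (L != M), so D-series; mu = 8 gives D_8.

Type D_8, Milnor number mu = 8.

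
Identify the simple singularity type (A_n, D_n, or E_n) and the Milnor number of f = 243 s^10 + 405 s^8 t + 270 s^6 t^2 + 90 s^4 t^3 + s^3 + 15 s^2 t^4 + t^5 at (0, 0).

The Hessian of f at 0 has rank 0. Corank 2; j^3 = s^3 is a perfect cube, so E-series; the 5-jet and mu = 8 give E_8.

Type E_{8}, Milnor number mu = 8.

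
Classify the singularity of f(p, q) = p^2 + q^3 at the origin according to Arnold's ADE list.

A_{2}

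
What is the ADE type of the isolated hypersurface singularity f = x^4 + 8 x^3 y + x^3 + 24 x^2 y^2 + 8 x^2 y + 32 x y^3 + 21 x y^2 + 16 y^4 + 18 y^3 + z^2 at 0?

D_5

The Hessian of f at 0 has rank 1. Corank 2; j^3 = (x + 2*y)*(x + 3*y)^2 has shape L^2 M (L != M), so D-series; mu = 5 gives D_5.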